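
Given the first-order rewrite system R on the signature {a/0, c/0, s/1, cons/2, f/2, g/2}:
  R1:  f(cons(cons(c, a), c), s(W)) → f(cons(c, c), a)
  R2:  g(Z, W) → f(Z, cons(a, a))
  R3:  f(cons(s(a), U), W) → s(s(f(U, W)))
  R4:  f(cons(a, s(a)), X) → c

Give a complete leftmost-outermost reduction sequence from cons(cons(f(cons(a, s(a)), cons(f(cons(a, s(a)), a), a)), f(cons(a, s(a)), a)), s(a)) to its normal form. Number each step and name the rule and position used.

cons(cons(c, c), s(a))

1. cons(cons(f(cons(a, s(a)), cons(f(cons(a, s(a)), a), a)), f(cons(a, s(a)), a)), s(a))  →  cons(cons(c, f(cons(a, s(a)), a)), s(a))   [R4 at 1.1]
2. cons(cons(c, f(cons(a, s(a)), a)), s(a))  →  cons(cons(c, c), s(a))   [R4 at 1.2]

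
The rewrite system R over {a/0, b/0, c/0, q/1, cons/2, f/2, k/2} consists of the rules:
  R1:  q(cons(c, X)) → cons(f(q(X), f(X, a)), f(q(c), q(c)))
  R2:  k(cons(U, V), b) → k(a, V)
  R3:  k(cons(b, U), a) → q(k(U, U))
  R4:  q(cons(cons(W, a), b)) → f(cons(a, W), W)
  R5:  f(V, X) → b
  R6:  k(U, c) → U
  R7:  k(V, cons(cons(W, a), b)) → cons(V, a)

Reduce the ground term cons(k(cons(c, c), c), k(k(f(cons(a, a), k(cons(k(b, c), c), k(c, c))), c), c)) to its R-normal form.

cons(cons(c, c), b)

1. cons(k(cons(c, c), c), k(k(f(cons(a, a), k(cons(k(b, c), c), k(c, c))), c), c))  →  cons(cons(c, c), k(k(f(cons(a, a), k(cons(k(b, c), c), k(c, c))), c), c))   [R6 at 1]
2. cons(cons(c, c), k(k(f(cons(a, a), k(cons(k(b, c), c), k(c, c))), c), c))  →  cons(cons(c, c), k(f(cons(a, a), k(cons(k(b, c), c), k(c, c))), c))   [R6 at 2]
3. cons(cons(c, c), k(f(cons(a, a), k(cons(k(b, c), c), k(c, c))), c))  →  cons(cons(c, c), f(cons(a, a), k(cons(k(b, c), c), k(c, c))))   [R6 at 2]
4. cons(cons(c, c), f(cons(a, a), k(cons(k(b, c), c), k(c, c))))  →  cons(cons(c, c), b)   [R5 at 2]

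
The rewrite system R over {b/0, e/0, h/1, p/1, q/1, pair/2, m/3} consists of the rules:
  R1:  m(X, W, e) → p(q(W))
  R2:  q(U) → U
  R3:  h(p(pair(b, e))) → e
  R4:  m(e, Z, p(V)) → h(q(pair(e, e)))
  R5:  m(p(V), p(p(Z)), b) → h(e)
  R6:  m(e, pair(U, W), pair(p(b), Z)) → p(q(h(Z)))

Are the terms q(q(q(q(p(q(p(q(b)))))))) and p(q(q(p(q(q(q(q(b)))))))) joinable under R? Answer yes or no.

Reduce t₁ = q(q(q(q(p(q(p(q(b)))))))):
1. q(q(q(q(p(q(p(q(b))))))))  →  q(q(q(p(q(p(q(b)))))))   [R2 at ε]
2. q(q(q(p(q(p(q(b)))))))  →  q(q(p(q(p(q(b))))))   [R2 at ε]
3. q(q(p(q(p(q(b))))))  →  q(p(q(p(q(b)))))   [R2 at ε]
4. q(p(q(p(q(b)))))  →  p(q(p(q(b))))   [R2 at ε]
5. p(q(p(q(b))))  →  p(p(q(b)))   [R2 at 1]
6. p(p(q(b)))  →  p(p(b))   [R2 at 1.1]

Reduce t₂ = p(q(q(p(q(q(q(q(b)))))))):
1. p(q(q(p(q(q(q(q(b))))))))  →  p(q(p(q(q(q(q(b)))))))   [R2 at 1]
2. p(q(p(q(q(q(q(b)))))))  →  p(p(q(q(q(q(b))))))   [R2 at 1]
3. p(p(q(q(q(q(b))))))  →  p(p(q(q(q(b)))))   [R2 at 1.1]
4. p(p(q(q(q(b)))))  →  p(p(q(q(b))))   [R2 at 1.1]
5. p(p(q(q(b))))  →  p(p(q(b)))   [R2 at 1.1]
6. p(p(q(b)))  →  p(p(b))   [R2 at 1.1]

yes — NF(t₁) = p(p(b)), NF(t₂) = p(p(b))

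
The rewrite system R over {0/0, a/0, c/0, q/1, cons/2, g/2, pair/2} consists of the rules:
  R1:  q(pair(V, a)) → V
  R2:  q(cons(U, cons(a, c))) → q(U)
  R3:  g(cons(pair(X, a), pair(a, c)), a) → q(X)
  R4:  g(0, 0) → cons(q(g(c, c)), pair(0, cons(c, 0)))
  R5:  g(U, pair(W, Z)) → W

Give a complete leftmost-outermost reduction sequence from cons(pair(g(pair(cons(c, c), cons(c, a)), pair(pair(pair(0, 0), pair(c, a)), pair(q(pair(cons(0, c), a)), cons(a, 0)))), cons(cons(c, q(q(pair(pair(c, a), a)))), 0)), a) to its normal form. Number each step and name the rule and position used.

cons(pair(pair(pair(0, 0), pair(c, a)), cons(cons(c, c), 0)), a)

1. cons(pair(g(pair(cons(c, c), cons(c, a)), pair(pair(pair(0, 0), pair(c, a)), pair(q(pair(cons(0, c), a)), cons(a, 0)))), cons(cons(c, q(q(pair(pair(c, a), a)))), 0)), a)  →  cons(pair(pair(pair(0, 0), pair(c, a)), cons(cons(c, q(q(pair(pair(c, a), a)))), 0)), a)   [R5 at 1.1]
2. cons(pair(pair(pair(0, 0), pair(c, a)), cons(cons(c, q(q(pair(pair(c, a), a)))), 0)), a)  →  cons(pair(pair(pair(0, 0), pair(c, a)), cons(cons(c, q(pair(c, a))), 0)), a)   [R1 at 1.2.1.2.1]
3. cons(pair(pair(pair(0, 0), pair(c, a)), cons(cons(c, q(pair(c, a))), 0)), a)  →  cons(pair(pair(pair(0, 0), pair(c, a)), cons(cons(c, c), 0)), a)   [R1 at 1.2.1.2]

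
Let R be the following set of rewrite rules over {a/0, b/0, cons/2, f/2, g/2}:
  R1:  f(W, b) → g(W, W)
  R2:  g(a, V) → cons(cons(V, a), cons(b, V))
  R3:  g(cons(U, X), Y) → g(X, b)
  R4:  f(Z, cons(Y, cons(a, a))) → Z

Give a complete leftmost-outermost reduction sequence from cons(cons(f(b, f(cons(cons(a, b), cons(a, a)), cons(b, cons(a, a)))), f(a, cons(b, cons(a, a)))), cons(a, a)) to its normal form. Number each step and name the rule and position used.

cons(cons(b, a), cons(a, a))

1. cons(cons(f(b, f(cons(cons(a, b), cons(a, a)), cons(b, cons(a, a)))), f(a, cons(b, cons(a, a)))), cons(a, a))  →  cons(cons(f(b, cons(cons(a, b), cons(a, a))), f(a, cons(b, cons(a, a)))), cons(a, a))   [R4 at 1.1.2]
2. cons(cons(f(b, cons(cons(a, b), cons(a, a))), f(a, cons(b, cons(a, a)))), cons(a, a))  →  cons(cons(b, f(a, cons(b, cons(a, a)))), cons(a, a))   [R4 at 1.1]
3. cons(cons(b, f(a, cons(b, cons(a, a)))), cons(a, a))  →  cons(cons(b, a), cons(a, a))   [R4 at 1.2]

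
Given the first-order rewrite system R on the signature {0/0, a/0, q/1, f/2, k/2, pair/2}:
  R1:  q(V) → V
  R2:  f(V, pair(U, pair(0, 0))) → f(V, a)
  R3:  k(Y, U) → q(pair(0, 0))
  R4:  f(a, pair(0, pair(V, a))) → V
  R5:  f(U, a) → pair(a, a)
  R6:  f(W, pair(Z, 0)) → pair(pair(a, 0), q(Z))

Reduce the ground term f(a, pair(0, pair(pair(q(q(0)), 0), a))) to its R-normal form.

1. f(a, pair(0, pair(pair(q(q(0)), 0), a)))  →  pair(q(q(0)), 0)   [R4 at ε]
2. pair(q(q(0)), 0)  →  pair(q(0), 0)   [R1 at 1]
3. pair(q(0), 0)  →  pair(0, 0)   [R1 at 1]

pair(0, 0)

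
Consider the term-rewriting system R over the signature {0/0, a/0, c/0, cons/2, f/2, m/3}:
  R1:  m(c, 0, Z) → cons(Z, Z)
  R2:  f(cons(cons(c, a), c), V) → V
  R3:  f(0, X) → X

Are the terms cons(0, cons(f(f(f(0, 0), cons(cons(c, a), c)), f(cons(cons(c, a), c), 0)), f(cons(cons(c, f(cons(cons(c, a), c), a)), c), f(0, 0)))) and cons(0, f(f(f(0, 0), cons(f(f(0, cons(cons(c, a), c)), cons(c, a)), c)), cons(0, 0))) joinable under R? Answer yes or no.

yes — NF(t₁) = cons(0, cons(0, 0)), NF(t₂) = cons(0, cons(0, 0))

Reduce t₁ = cons(0, cons(f(f(f(0, 0), cons(cons(c, a), c)), f(cons(cons(c, a), c), 0)), f(cons(cons(c, f(cons(cons(c, a), c), a)), c), f(0, 0)))):
1. cons(0, cons(f(f(f(0, 0), cons(cons(c, a), c)), f(cons(cons(c, a), c), 0)), f(cons(cons(c, f(cons(cons(c, a), c), a)), c), f(0, 0))))  →  cons(0, cons(f(f(0, cons(cons(c, a), c)), f(cons(cons(c, a), c), 0)), f(cons(cons(c, f(cons(cons(c, a), c), a)), c), f(0, 0))))   [R3 at 2.1.1.1]
2. cons(0, cons(f(f(0, cons(cons(c, a), c)), f(cons(cons(c, a), c), 0)), f(cons(cons(c, f(cons(cons(c, a), c), a)), c), f(0, 0))))  →  cons(0, cons(f(cons(cons(c, a), c), f(cons(cons(c, a), c), 0)), f(cons(cons(c, f(cons(cons(c, a), c), a)), c), f(0, 0))))   [R3 at 2.1.1]
3. cons(0, cons(f(cons(cons(c, a), c), f(cons(cons(c, a), c), 0)), f(cons(cons(c, f(cons(cons(c, a), c), a)), c), f(0, 0))))  →  cons(0, cons(f(cons(cons(c, a), c), 0), f(cons(cons(c, f(cons(cons(c, a), c), a)), c), f(0, 0))))   [R2 at 2.1]
4. cons(0, cons(f(cons(cons(c, a), c), 0), f(cons(cons(c, f(cons(cons(c, a), c), a)), c), f(0, 0))))  →  cons(0, cons(0, f(cons(cons(c, f(cons(cons(c, a), c), a)), c), f(0, 0))))   [R2 at 2.1]
5. cons(0, cons(0, f(cons(cons(c, f(cons(cons(c, a), c), a)), c), f(0, 0))))  →  cons(0, cons(0, f(cons(cons(c, a), c), f(0, 0))))   [R2 at 2.2.1.1.2]
6. cons(0, cons(0, f(cons(cons(c, a), c), f(0, 0))))  →  cons(0, cons(0, f(0, 0)))   [R2 at 2.2]
7. cons(0, cons(0, f(0, 0)))  →  cons(0, cons(0, 0))   [R3 at 2.2]

Reduce t₂ = cons(0, f(f(f(0, 0), cons(f(f(0, cons(cons(c, a), c)), cons(c, a)), c)), cons(0, 0))):
1. cons(0, f(f(f(0, 0), cons(f(f(0, cons(cons(c, a), c)), cons(c, a)), c)), cons(0, 0)))  →  cons(0, f(f(0, cons(f(f(0, cons(cons(c, a), c)), cons(c, a)), c)), cons(0, 0)))   [R3 at 2.1.1]
2. cons(0, f(f(0, cons(f(f(0, cons(cons(c, a), c)), cons(c, a)), c)), cons(0, 0)))  →  cons(0, f(cons(f(f(0, cons(cons(c, a), c)), cons(c, a)), c), cons(0, 0)))   [R3 at 2.1]
3. cons(0, f(cons(f(f(0, cons(cons(c, a), c)), cons(c, a)), c), cons(0, 0)))  →  cons(0, f(cons(f(cons(cons(c, a), c), cons(c, a)), c), cons(0, 0)))   [R3 at 2.1.1.1]
4. cons(0, f(cons(f(cons(cons(c, a), c), cons(c, a)), c), cons(0, 0)))  →  cons(0, f(cons(cons(c, a), c), cons(0, 0)))   [R2 at 2.1.1]
5. cons(0, f(cons(cons(c, a), c), cons(0, 0)))  →  cons(0, cons(0, 0))   [R2 at 2]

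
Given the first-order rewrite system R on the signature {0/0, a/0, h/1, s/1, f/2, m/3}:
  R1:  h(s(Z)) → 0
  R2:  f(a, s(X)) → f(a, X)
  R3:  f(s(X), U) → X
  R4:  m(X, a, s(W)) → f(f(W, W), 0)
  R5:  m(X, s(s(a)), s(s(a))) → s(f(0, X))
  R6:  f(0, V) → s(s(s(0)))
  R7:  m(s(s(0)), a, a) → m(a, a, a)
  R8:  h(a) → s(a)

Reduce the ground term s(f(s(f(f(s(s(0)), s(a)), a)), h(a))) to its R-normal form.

1. s(f(s(f(f(s(s(0)), s(a)), a)), h(a)))  →  s(f(f(s(s(0)), s(a)), a))   [R3 at 1]
2. s(f(f(s(s(0)), s(a)), a))  →  s(f(s(0), a))   [R3 at 1.1]
3. s(f(s(0), a))  →  s(0)   [R3 at 1]

s(0)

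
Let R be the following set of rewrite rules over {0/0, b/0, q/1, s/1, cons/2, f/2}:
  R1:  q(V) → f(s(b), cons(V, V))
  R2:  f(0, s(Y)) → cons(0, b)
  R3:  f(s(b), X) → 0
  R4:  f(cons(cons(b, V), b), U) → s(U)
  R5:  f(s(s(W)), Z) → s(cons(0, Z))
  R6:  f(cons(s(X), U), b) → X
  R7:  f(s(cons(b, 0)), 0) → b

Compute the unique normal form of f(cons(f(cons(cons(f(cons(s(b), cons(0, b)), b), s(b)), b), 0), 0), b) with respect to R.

1. f(cons(f(cons(cons(f(cons(s(b), cons(0, b)), b), s(b)), b), 0), 0), b)  →  f(cons(f(cons(cons(b, s(b)), b), 0), 0), b)   [R6 at 1.1.1.1.1]
2. f(cons(f(cons(cons(b, s(b)), b), 0), 0), b)  →  f(cons(s(0), 0), b)   [R4 at 1.1]
3. f(cons(s(0), 0), b)  →  0   [R6 at ε]

0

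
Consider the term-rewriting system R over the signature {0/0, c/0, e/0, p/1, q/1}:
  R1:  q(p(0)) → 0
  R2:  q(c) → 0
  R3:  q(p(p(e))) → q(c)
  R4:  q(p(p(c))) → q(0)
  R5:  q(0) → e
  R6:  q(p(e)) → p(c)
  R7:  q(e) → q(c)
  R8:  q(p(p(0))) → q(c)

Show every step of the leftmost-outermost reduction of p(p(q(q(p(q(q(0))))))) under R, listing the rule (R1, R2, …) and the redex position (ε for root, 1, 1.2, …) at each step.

1. p(p(q(q(p(q(q(0)))))))  →  p(p(q(q(p(q(e))))))   [R5 at 1.1.1.1.1.1]
2. p(p(q(q(p(q(e))))))  →  p(p(q(q(p(q(c))))))   [R7 at 1.1.1.1.1]
3. p(p(q(q(p(q(c))))))  →  p(p(q(q(p(0)))))   [R2 at 1.1.1.1.1]
4. p(p(q(q(p(0)))))  →  p(p(q(0)))   [R1 at 1.1.1]
5. p(p(q(0)))  →  p(p(e))   [R5 at 1.1]

p(p(e))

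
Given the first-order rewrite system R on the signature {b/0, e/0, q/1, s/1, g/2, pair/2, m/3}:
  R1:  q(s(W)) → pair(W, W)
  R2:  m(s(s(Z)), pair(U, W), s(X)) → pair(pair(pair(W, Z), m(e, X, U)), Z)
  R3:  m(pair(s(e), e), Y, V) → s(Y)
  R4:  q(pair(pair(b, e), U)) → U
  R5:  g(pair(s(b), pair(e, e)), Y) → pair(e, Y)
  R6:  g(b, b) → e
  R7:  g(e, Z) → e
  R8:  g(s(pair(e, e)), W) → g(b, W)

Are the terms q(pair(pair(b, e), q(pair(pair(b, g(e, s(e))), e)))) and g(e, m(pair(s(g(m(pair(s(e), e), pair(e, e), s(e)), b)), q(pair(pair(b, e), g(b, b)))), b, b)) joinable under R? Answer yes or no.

yes — NF(t₁) = e, NF(t₂) = e

Reduce t₁ = q(pair(pair(b, e), q(pair(pair(b, g(e, s(e))), e)))):
1. q(pair(pair(b, e), q(pair(pair(b, g(e, s(e))), e))))  →  q(pair(pair(b, g(e, s(e))), e))   [R4 at ε]
2. q(pair(pair(b, g(e, s(e))), e))  →  q(pair(pair(b, e), e))   [R7 at 1.1.2]
3. q(pair(pair(b, e), e))  →  e   [R4 at ε]

Reduce t₂ = g(e, m(pair(s(g(m(pair(s(e), e), pair(e, e), s(e)), b)), q(pair(pair(b, e), g(b, b)))), b, b)):
1. g(e, m(pair(s(g(m(pair(s(e), e), pair(e, e), s(e)), b)), q(pair(pair(b, e), g(b, b)))), b, b))  →  e   [R7 at ε]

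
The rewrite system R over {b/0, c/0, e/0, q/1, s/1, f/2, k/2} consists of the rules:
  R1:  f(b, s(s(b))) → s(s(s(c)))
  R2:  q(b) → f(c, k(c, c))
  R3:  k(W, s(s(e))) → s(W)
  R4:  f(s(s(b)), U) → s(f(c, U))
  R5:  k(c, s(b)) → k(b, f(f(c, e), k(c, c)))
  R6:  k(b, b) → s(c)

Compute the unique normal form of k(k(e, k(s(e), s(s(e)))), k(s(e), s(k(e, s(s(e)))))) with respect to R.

s(s(e))

1. k(k(e, k(s(e), s(s(e)))), k(s(e), s(k(e, s(s(e))))))  →  k(k(e, s(s(e))), k(s(e), s(k(e, s(s(e))))))   [R3 at 1.2]
2. k(k(e, s(s(e))), k(s(e), s(k(e, s(s(e))))))  →  k(s(e), k(s(e), s(k(e, s(s(e))))))   [R3 at 1]
3. k(s(e), k(s(e), s(k(e, s(s(e))))))  →  k(s(e), k(s(e), s(s(e))))   [R3 at 2.2.1]
4. k(s(e), k(s(e), s(s(e))))  →  k(s(e), s(s(e)))   [R3 at 2]
5. k(s(e), s(s(e)))  →  s(s(e))   [R3 at ε]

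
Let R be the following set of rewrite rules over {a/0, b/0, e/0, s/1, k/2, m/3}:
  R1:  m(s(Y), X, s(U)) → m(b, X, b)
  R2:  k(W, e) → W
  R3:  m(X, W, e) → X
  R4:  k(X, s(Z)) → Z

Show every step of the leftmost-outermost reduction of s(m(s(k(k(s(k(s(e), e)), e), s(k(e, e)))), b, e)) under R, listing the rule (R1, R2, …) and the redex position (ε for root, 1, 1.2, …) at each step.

s(s(e))

1. s(m(s(k(k(s(k(s(e), e)), e), s(k(e, e)))), b, e))  →  s(s(k(k(s(k(s(e), e)), e), s(k(e, e)))))   [R3 at 1]
2. s(s(k(k(s(k(s(e), e)), e), s(k(e, e)))))  →  s(s(k(e, e)))   [R4 at 1.1]
3. s(s(k(e, e)))  →  s(s(e))   [R2 at 1.1]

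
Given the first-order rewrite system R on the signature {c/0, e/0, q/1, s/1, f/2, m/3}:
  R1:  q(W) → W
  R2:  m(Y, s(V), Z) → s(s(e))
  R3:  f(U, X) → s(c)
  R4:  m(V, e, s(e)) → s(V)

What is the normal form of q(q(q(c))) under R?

c

1. q(q(q(c)))  →  q(q(c))   [R1 at ε]
2. q(q(c))  →  q(c)   [R1 at ε]
3. q(c)  →  c   [R1 at ε]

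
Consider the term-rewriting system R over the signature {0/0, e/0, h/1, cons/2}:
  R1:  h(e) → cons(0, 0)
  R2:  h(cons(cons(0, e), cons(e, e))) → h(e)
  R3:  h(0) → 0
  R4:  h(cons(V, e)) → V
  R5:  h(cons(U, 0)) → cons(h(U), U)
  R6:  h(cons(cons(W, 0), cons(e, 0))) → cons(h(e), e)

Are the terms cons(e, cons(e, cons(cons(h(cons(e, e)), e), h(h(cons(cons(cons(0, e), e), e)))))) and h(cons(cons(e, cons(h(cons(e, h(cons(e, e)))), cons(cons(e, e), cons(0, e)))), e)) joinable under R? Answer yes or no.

Reduce t₁ = cons(e, cons(e, cons(cons(h(cons(e, e)), e), h(h(cons(cons(cons(0, e), e), e)))))):
1. cons(e, cons(e, cons(cons(h(cons(e, e)), e), h(h(cons(cons(cons(0, e), e), e))))))  →  cons(e, cons(e, cons(cons(e, e), h(h(cons(cons(cons(0, e), e), e))))))   [R4 at 2.2.1.1]
2. cons(e, cons(e, cons(cons(e, e), h(h(cons(cons(cons(0, e), e), e))))))  →  cons(e, cons(e, cons(cons(e, e), h(cons(cons(0, e), e)))))   [R4 at 2.2.2.1]
3. cons(e, cons(e, cons(cons(e, e), h(cons(cons(0, e), e)))))  →  cons(e, cons(e, cons(cons(e, e), cons(0, e))))   [R4 at 2.2.2]

Reduce t₂ = h(cons(cons(e, cons(h(cons(e, h(cons(e, e)))), cons(cons(e, e), cons(0, e)))), e)):
1. h(cons(cons(e, cons(h(cons(e, h(cons(e, e)))), cons(cons(e, e), cons(0, e)))), e))  →  cons(e, cons(h(cons(e, h(cons(e, e)))), cons(cons(e, e), cons(0, e))))   [R4 at ε]
2. cons(e, cons(h(cons(e, h(cons(e, e)))), cons(cons(e, e), cons(0, e))))  →  cons(e, cons(h(cons(e, e)), cons(cons(e, e), cons(0, e))))   [R4 at 2.1.1.2]
3. cons(e, cons(h(cons(e, e)), cons(cons(e, e), cons(0, e))))  →  cons(e, cons(e, cons(cons(e, e), cons(0, e))))   [R4 at 2.1]

yes — NF(t₁) = cons(e, cons(e, cons(cons(e, e), cons(0, e)))), NF(t₂) = cons(e, cons(e, cons(cons(e, e), cons(0, e))))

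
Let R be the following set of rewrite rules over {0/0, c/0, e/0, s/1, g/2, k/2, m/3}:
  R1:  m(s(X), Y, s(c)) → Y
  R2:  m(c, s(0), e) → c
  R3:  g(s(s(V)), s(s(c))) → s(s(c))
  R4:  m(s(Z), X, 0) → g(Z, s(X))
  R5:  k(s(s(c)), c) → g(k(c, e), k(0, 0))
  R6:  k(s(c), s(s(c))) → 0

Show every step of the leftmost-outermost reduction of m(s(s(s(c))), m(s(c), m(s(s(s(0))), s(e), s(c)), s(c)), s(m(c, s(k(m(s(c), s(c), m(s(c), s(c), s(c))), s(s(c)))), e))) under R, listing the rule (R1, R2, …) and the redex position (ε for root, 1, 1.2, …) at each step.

s(e)

1. m(s(s(s(c))), m(s(c), m(s(s(s(0))), s(e), s(c)), s(c)), s(m(c, s(k(m(s(c), s(c), m(s(c), s(c), s(c))), s(s(c)))), e)))  →  m(s(s(s(c))), m(s(s(s(0))), s(e), s(c)), s(m(c, s(k(m(s(c), s(c), m(s(c), s(c), s(c))), s(s(c)))), e)))   [R1 at 2]
2. m(s(s(s(c))), m(s(s(s(0))), s(e), s(c)), s(m(c, s(k(m(s(c), s(c), m(s(c), s(c), s(c))), s(s(c)))), e)))  →  m(s(s(s(c))), s(e), s(m(c, s(k(m(s(c), s(c), m(s(c), s(c), s(c))), s(s(c)))), e)))   [R1 at 2]
3. m(s(s(s(c))), s(e), s(m(c, s(k(m(s(c), s(c), m(s(c), s(c), s(c))), s(s(c)))), e)))  →  m(s(s(s(c))), s(e), s(m(c, s(k(m(s(c), s(c), s(c)), s(s(c)))), e)))   [R1 at 3.1.2.1.1.3]
4. m(s(s(s(c))), s(e), s(m(c, s(k(m(s(c), s(c), s(c)), s(s(c)))), e)))  →  m(s(s(s(c))), s(e), s(m(c, s(k(s(c), s(s(c)))), e)))   [R1 at 3.1.2.1.1]
5. m(s(s(s(c))), s(e), s(m(c, s(k(s(c), s(s(c)))), e)))  →  m(s(s(s(c))), s(e), s(m(c, s(0), e)))   [R6 at 3.1.2.1]
6. m(s(s(s(c))), s(e), s(m(c, s(0), e)))  →  m(s(s(s(c))), s(e), s(c))   [R2 at 3.1]
7. m(s(s(s(c))), s(e), s(c))  →  s(e)   [R1 at ε]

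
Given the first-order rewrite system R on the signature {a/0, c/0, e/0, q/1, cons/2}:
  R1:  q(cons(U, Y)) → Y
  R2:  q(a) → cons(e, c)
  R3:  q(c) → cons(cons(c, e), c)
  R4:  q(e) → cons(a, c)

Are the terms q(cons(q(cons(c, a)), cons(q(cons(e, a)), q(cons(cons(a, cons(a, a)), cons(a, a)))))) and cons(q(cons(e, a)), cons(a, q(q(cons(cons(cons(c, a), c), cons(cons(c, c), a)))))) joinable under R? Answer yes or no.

Reduce t₁ = q(cons(q(cons(c, a)), cons(q(cons(e, a)), q(cons(cons(a, cons(a, a)), cons(a, a)))))):
1. q(cons(q(cons(c, a)), cons(q(cons(e, a)), q(cons(cons(a, cons(a, a)), cons(a, a))))))  →  cons(q(cons(e, a)), q(cons(cons(a, cons(a, a)), cons(a, a))))   [R1 at ε]
2. cons(q(cons(e, a)), q(cons(cons(a, cons(a, a)), cons(a, a))))  →  cons(a, q(cons(cons(a, cons(a, a)), cons(a, a))))   [R1 at 1]
3. cons(a, q(cons(cons(a, cons(a, a)), cons(a, a))))  →  cons(a, cons(a, a))   [R1 at 2]

Reduce t₂ = cons(q(cons(e, a)), cons(a, q(q(cons(cons(cons(c, a), c), cons(cons(c, c), a)))))):
1. cons(q(cons(e, a)), cons(a, q(q(cons(cons(cons(c, a), c), cons(cons(c, c), a))))))  →  cons(a, cons(a, q(q(cons(cons(cons(c, a), c), cons(cons(c, c), a))))))   [R1 at 1]
2. cons(a, cons(a, q(q(cons(cons(cons(c, a), c), cons(cons(c, c), a))))))  →  cons(a, cons(a, q(cons(cons(c, c), a))))   [R1 at 2.2.1]
3. cons(a, cons(a, q(cons(cons(c, c), a))))  →  cons(a, cons(a, a))   [R1 at 2.2]

yes — NF(t₁) = cons(a, cons(a, a)), NF(t₂) = cons(a, cons(a, a))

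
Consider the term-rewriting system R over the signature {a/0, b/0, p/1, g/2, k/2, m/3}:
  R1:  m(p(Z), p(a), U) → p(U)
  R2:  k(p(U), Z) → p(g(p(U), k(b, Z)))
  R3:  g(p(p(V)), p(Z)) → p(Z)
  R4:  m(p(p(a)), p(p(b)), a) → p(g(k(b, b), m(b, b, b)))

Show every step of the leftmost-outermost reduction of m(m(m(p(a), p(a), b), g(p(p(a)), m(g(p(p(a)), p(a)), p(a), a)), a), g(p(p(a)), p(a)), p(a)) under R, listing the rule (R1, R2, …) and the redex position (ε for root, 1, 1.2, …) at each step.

1. m(m(m(p(a), p(a), b), g(p(p(a)), m(g(p(p(a)), p(a)), p(a), a)), a), g(p(p(a)), p(a)), p(a))  →  m(m(p(b), g(p(p(a)), m(g(p(p(a)), p(a)), p(a), a)), a), g(p(p(a)), p(a)), p(a))   [R1 at 1.1]
2. m(m(p(b), g(p(p(a)), m(g(p(p(a)), p(a)), p(a), a)), a), g(p(p(a)), p(a)), p(a))  →  m(m(p(b), g(p(p(a)), m(p(a), p(a), a)), a), g(p(p(a)), p(a)), p(a))   [R3 at 1.2.2.1]
3. m(m(p(b), g(p(p(a)), m(p(a), p(a), a)), a), g(p(p(a)), p(a)), p(a))  →  m(m(p(b), g(p(p(a)), p(a)), a), g(p(p(a)), p(a)), p(a))   [R1 at 1.2.2]
4. m(m(p(b), g(p(p(a)), p(a)), a), g(p(p(a)), p(a)), p(a))  →  m(m(p(b), p(a), a), g(p(p(a)), p(a)), p(a))   [R3 at 1.2]
5. m(m(p(b), p(a), a), g(p(p(a)), p(a)), p(a))  →  m(p(a), g(p(p(a)), p(a)), p(a))   [R1 at 1]
6. m(p(a), g(p(p(a)), p(a)), p(a))  →  m(p(a), p(a), p(a))   [R3 at 2]
7. m(p(a), p(a), p(a))  →  p(p(a))   [R1 at ε]

p(p(a))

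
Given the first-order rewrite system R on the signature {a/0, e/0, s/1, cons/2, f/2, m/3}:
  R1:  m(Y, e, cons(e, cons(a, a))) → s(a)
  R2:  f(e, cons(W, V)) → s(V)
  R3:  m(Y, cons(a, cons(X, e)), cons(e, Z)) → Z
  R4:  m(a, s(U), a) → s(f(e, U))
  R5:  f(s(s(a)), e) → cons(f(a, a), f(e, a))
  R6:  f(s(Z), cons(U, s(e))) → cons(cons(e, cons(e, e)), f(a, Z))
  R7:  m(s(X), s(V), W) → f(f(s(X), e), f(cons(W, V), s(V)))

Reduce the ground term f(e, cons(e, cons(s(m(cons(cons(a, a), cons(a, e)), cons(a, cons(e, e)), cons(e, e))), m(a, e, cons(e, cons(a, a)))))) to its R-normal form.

1. f(e, cons(e, cons(s(m(cons(cons(a, a), cons(a, e)), cons(a, cons(e, e)), cons(e, e))), m(a, e, cons(e, cons(a, a))))))  →  s(cons(s(m(cons(cons(a, a), cons(a, e)), cons(a, cons(e, e)), cons(e, e))), m(a, e, cons(e, cons(a, a)))))   [R2 at ε]
2. s(cons(s(m(cons(cons(a, a), cons(a, e)), cons(a, cons(e, e)), cons(e, e))), m(a, e, cons(e, cons(a, a)))))  →  s(cons(s(e), m(a, e, cons(e, cons(a, a)))))   [R3 at 1.1.1]
3. s(cons(s(e), m(a, e, cons(e, cons(a, a)))))  →  s(cons(s(e), s(a)))   [R1 at 1.2]

s(cons(s(e), s(a)))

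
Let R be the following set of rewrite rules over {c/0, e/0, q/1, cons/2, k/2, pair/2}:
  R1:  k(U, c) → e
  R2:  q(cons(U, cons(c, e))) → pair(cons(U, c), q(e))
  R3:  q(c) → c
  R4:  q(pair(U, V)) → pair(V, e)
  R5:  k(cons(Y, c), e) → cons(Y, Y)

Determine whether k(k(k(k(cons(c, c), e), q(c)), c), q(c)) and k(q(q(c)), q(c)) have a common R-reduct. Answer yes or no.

yes — NF(t₁) = e, NF(t₂) = e

Reduce t₁ = k(k(k(k(cons(c, c), e), q(c)), c), q(c)):
1. k(k(k(k(cons(c, c), e), q(c)), c), q(c))  →  k(e, q(c))   [R1 at 1]
2. k(e, q(c))  →  k(e, c)   [R3 at 2]
3. k(e, c)  →  e   [R1 at ε]

Reduce t₂ = k(q(q(c)), q(c)):
1. k(q(q(c)), q(c))  →  k(q(c), q(c))   [R3 at 1.1]
2. k(q(c), q(c))  →  k(c, q(c))   [R3 at 1]
3. k(c, q(c))  →  k(c, c)   [R3 at 2]
4. k(c, c)  →  e   [R1 at ε]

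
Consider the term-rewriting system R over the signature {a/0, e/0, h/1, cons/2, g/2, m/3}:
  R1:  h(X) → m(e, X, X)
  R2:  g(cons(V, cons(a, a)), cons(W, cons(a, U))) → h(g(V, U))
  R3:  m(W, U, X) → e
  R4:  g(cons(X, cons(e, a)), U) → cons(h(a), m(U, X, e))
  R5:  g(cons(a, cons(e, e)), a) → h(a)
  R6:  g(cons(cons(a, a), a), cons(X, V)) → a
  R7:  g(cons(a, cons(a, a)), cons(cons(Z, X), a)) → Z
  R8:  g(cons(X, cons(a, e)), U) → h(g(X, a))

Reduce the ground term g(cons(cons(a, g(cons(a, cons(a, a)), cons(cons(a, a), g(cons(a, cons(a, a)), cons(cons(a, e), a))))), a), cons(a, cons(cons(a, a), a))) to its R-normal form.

a

1. g(cons(cons(a, g(cons(a, cons(a, a)), cons(cons(a, a), g(cons(a, cons(a, a)), cons(cons(a, e), a))))), a), cons(a, cons(cons(a, a), a)))  →  g(cons(cons(a, g(cons(a, cons(a, a)), cons(cons(a, a), a))), a), cons(a, cons(cons(a, a), a)))   [R7 at 1.1.2.2.2]
2. g(cons(cons(a, g(cons(a, cons(a, a)), cons(cons(a, a), a))), a), cons(a, cons(cons(a, a), a)))  →  g(cons(cons(a, a), a), cons(a, cons(cons(a, a), a)))   [R7 at 1.1.2]
3. g(cons(cons(a, a), a), cons(a, cons(cons(a, a), a)))  →  a   [R6 at ε]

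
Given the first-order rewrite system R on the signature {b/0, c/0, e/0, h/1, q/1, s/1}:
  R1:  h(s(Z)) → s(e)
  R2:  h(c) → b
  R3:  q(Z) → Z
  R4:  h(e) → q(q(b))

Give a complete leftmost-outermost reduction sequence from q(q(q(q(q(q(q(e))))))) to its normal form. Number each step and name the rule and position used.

1. q(q(q(q(q(q(q(e)))))))  →  q(q(q(q(q(q(e))))))   [R3 at ε]
2. q(q(q(q(q(q(e))))))  →  q(q(q(q(q(e)))))   [R3 at ε]
3. q(q(q(q(q(e)))))  →  q(q(q(q(e))))   [R3 at ε]
4. q(q(q(q(e))))  →  q(q(q(e)))   [R3 at ε]
5. q(q(q(e)))  →  q(q(e))   [R3 at ε]
6. q(q(e))  →  q(e)   [R3 at ε]
7. q(e)  →  e   [R3 at ε]

e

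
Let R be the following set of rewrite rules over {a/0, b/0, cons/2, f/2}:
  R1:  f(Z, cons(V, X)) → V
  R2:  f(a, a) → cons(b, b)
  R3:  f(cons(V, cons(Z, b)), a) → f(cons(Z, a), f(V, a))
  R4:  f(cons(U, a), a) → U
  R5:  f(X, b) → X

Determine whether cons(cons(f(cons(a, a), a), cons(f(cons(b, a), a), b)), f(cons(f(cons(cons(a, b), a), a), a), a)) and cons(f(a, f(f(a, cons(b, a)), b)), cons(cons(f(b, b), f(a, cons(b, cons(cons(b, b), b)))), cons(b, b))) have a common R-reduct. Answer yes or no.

Reduce t₁ = cons(cons(f(cons(a, a), a), cons(f(cons(b, a), a), b)), f(cons(f(cons(cons(a, b), a), a), a), a)):
1. cons(cons(f(cons(a, a), a), cons(f(cons(b, a), a), b)), f(cons(f(cons(cons(a, b), a), a), a), a))  →  cons(cons(a, cons(f(cons(b, a), a), b)), f(cons(f(cons(cons(a, b), a), a), a), a))   [R4 at 1.1]
2. cons(cons(a, cons(f(cons(b, a), a), b)), f(cons(f(cons(cons(a, b), a), a), a), a))  →  cons(cons(a, cons(b, b)), f(cons(f(cons(cons(a, b), a), a), a), a))   [R4 at 1.2.1]
3. cons(cons(a, cons(b, b)), f(cons(f(cons(cons(a, b), a), a), a), a))  →  cons(cons(a, cons(b, b)), f(cons(cons(a, b), a), a))   [R4 at 2]
4. cons(cons(a, cons(b, b)), f(cons(cons(a, b), a), a))  →  cons(cons(a, cons(b, b)), cons(a, b))   [R4 at 2]

Reduce t₂ = cons(f(a, f(f(a, cons(b, a)), b)), cons(cons(f(b, b), f(a, cons(b, cons(cons(b, b), b)))), cons(b, b))):
1. cons(f(a, f(f(a, cons(b, a)), b)), cons(cons(f(b, b), f(a, cons(b, cons(cons(b, b), b)))), cons(b, b)))  →  cons(f(a, f(a, cons(b, a))), cons(cons(f(b, b), f(a, cons(b, cons(cons(b, b), b)))), cons(b, b)))   [R5 at 1.2]
2. cons(f(a, f(a, cons(b, a))), cons(cons(f(b, b), f(a, cons(b, cons(cons(b, b), b)))), cons(b, b)))  →  cons(f(a, b), cons(cons(f(b, b), f(a, cons(b, cons(cons(b, b), b)))), cons(b, b)))   [R1 at 1.2]
3. cons(f(a, b), cons(cons(f(b, b), f(a, cons(b, cons(cons(b, b), b)))), cons(b, b)))  →  cons(a, cons(cons(f(b, b), f(a, cons(b, cons(cons(b, b), b)))), cons(b, b)))   [R5 at 1]
4. cons(a, cons(cons(f(b, b), f(a, cons(b, cons(cons(b, b), b)))), cons(b, b)))  →  cons(a, cons(cons(b, f(a, cons(b, cons(cons(b, b), b)))), cons(b, b)))   [R5 at 2.1.1]
5. cons(a, cons(cons(b, f(a, cons(b, cons(cons(b, b), b)))), cons(b, b)))  →  cons(a, cons(cons(b, b), cons(b, b)))   [R1 at 2.1.2]

no — NF(t₁) = cons(cons(a, cons(b, b)), cons(a, b)), NF(t₂) = cons(a, cons(cons(b, b), cons(b, b)))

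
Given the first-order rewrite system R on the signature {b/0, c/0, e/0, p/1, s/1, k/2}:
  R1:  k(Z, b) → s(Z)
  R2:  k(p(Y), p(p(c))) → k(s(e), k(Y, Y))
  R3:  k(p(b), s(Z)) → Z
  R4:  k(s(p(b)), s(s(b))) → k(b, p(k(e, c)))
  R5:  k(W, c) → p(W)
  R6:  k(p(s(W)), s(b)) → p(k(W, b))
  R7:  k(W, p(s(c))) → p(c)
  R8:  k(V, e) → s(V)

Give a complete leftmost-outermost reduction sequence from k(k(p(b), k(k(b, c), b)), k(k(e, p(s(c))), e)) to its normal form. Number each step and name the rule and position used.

p(c)

1. k(k(p(b), k(k(b, c), b)), k(k(e, p(s(c))), e))  →  k(k(p(b), s(k(b, c))), k(k(e, p(s(c))), e))   [R1 at 1.2]
2. k(k(p(b), s(k(b, c))), k(k(e, p(s(c))), e))  →  k(k(b, c), k(k(e, p(s(c))), e))   [R3 at 1]
3. k(k(b, c), k(k(e, p(s(c))), e))  →  k(p(b), k(k(e, p(s(c))), e))   [R5 at 1]
4. k(p(b), k(k(e, p(s(c))), e))  →  k(p(b), s(k(e, p(s(c)))))   [R8 at 2]
5. k(p(b), s(k(e, p(s(c)))))  →  k(e, p(s(c)))   [R3 at ε]
6. k(e, p(s(c)))  →  p(c)   [R7 at ε]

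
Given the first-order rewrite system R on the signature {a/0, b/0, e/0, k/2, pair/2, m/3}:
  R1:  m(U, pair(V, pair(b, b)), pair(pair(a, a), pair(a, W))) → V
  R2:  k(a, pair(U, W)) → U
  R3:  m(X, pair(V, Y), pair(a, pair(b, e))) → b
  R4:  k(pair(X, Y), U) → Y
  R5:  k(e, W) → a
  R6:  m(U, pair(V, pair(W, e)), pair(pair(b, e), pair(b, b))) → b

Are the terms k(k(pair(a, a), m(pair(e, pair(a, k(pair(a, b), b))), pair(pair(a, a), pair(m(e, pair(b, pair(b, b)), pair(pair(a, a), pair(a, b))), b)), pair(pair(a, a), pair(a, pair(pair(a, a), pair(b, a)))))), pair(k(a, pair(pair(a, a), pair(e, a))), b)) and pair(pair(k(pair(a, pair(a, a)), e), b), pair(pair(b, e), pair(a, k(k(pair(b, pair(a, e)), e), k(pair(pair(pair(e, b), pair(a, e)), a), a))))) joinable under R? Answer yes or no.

Reduce t₁ = k(k(pair(a, a), m(pair(e, pair(a, k(pair(a, b), b))), pair(pair(a, a), pair(m(e, pair(b, pair(b, b)), pair(pair(a, a), pair(a, b))), b)), pair(pair(a, a), pair(a, pair(pair(a, a), pair(b, a)))))), pair(k(a, pair(pair(a, a), pair(e, a))), b)):
1. k(k(pair(a, a), m(pair(e, pair(a, k(pair(a, b), b))), pair(pair(a, a), pair(m(e, pair(b, pair(b, b)), pair(pair(a, a), pair(a, b))), b)), pair(pair(a, a), pair(a, pair(pair(a, a), pair(b, a)))))), pair(k(a, pair(pair(a, a), pair(e, a))), b))  →  k(a, pair(k(a, pair(pair(a, a), pair(e, a))), b))   [R4 at 1]
2. k(a, pair(k(a, pair(pair(a, a), pair(e, a))), b))  →  k(a, pair(pair(a, a), pair(e, a)))   [R2 at ε]
3. k(a, pair(pair(a, a), pair(e, a)))  →  pair(a, a)   [R2 at ε]

Reduce t₂ = pair(pair(k(pair(a, pair(a, a)), e), b), pair(pair(b, e), pair(a, k(k(pair(b, pair(a, e)), e), k(pair(pair(pair(e, b), pair(a, e)), a), a))))):
1. pair(pair(k(pair(a, pair(a, a)), e), b), pair(pair(b, e), pair(a, k(k(pair(b, pair(a, e)), e), k(pair(pair(pair(e, b), pair(a, e)), a), a)))))  →  pair(pair(pair(a, a), b), pair(pair(b, e), pair(a, k(k(pair(b, pair(a, e)), e), k(pair(pair(pair(e, b), pair(a, e)), a), a)))))   [R4 at 1.1]
2. pair(pair(pair(a, a), b), pair(pair(b, e), pair(a, k(k(pair(b, pair(a, e)), e), k(pair(pair(pair(e, b), pair(a, e)), a), a)))))  →  pair(pair(pair(a, a), b), pair(pair(b, e), pair(a, k(pair(a, e), k(pair(pair(pair(e, b), pair(a, e)), a), a)))))   [R4 at 2.2.2.1]
3. pair(pair(pair(a, a), b), pair(pair(b, e), pair(a, k(pair(a, e), k(pair(pair(pair(e, b), pair(a, e)), a), a)))))  →  pair(pair(pair(a, a), b), pair(pair(b, e), pair(a, e)))   [R4 at 2.2.2]

no — NF(t₁) = pair(a, a), NF(t₂) = pair(pair(pair(a, a), b), pair(pair(b, e), pair(a, e)))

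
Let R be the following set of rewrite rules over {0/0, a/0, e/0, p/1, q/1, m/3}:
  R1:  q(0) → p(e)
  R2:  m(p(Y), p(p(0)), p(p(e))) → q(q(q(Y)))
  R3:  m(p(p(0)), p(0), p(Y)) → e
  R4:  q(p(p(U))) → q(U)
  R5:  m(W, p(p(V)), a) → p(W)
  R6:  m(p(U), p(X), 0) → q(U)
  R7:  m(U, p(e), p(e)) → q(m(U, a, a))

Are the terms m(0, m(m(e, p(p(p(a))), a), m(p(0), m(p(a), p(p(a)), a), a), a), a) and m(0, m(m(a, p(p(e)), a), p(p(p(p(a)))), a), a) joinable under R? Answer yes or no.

yes — NF(t₁) = p(0), NF(t₂) = p(0)

Reduce t₁ = m(0, m(m(e, p(p(p(a))), a), m(p(0), m(p(a), p(p(a)), a), a), a), a):
1. m(0, m(m(e, p(p(p(a))), a), m(p(0), m(p(a), p(p(a)), a), a), a), a)  →  m(0, m(p(e), m(p(0), m(p(a), p(p(a)), a), a), a), a)   [R5 at 2.1]
2. m(0, m(p(e), m(p(0), m(p(a), p(p(a)), a), a), a), a)  →  m(0, m(p(e), m(p(0), p(p(a)), a), a), a)   [R5 at 2.2.2]
3. m(0, m(p(e), m(p(0), p(p(a)), a), a), a)  →  m(0, m(p(e), p(p(0)), a), a)   [R5 at 2.2]
4. m(0, m(p(e), p(p(0)), a), a)  →  m(0, p(p(e)), a)   [R5 at 2]
5. m(0, p(p(e)), a)  →  p(0)   [R5 at ε]

Reduce t₂ = m(0, m(m(a, p(p(e)), a), p(p(p(p(a)))), a), a):
1. m(0, m(m(a, p(p(e)), a), p(p(p(p(a)))), a), a)  →  m(0, p(m(a, p(p(e)), a)), a)   [R5 at 2]
2. m(0, p(m(a, p(p(e)), a)), a)  →  m(0, p(p(a)), a)   [R5 at 2.1]
3. m(0, p(p(a)), a)  →  p(0)   [R5 at ε]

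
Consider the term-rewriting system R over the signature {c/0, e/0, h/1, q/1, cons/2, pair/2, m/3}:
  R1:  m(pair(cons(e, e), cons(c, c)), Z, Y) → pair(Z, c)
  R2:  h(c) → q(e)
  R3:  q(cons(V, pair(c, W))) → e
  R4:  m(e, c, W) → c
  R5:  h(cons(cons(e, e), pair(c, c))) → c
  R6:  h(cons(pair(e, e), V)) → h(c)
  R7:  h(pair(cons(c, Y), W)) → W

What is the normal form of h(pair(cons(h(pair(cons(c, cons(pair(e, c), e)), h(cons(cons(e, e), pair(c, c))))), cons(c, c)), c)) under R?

1. h(pair(cons(h(pair(cons(c, cons(pair(e, c), e)), h(cons(cons(e, e), pair(c, c))))), cons(c, c)), c))  →  h(pair(cons(h(cons(cons(e, e), pair(c, c))), cons(c, c)), c))   [R7 at 1.1.1]
2. h(pair(cons(h(cons(cons(e, e), pair(c, c))), cons(c, c)), c))  →  h(pair(cons(c, cons(c, c)), c))   [R5 at 1.1.1]
3. h(pair(cons(c, cons(c, c)), c))  →  c   [R7 at ε]

c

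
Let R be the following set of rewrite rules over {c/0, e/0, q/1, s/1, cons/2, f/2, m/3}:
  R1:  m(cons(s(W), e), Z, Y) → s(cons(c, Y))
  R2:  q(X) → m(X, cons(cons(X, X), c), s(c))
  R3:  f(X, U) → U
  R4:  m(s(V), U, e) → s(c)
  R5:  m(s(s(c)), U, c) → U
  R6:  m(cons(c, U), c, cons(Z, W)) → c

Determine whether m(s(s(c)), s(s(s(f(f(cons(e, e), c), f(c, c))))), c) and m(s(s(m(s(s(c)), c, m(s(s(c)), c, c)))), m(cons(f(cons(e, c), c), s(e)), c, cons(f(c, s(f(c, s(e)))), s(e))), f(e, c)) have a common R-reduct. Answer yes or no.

no — NF(t₁) = s(s(s(c))), NF(t₂) = c

Reduce t₁ = m(s(s(c)), s(s(s(f(f(cons(e, e), c), f(c, c))))), c):
1. m(s(s(c)), s(s(s(f(f(cons(e, e), c), f(c, c))))), c)  →  s(s(s(f(f(cons(e, e), c), f(c, c)))))   [R5 at ε]
2. s(s(s(f(f(cons(e, e), c), f(c, c)))))  →  s(s(s(f(c, c))))   [R3 at 1.1.1]
3. s(s(s(f(c, c))))  →  s(s(s(c)))   [R3 at 1.1.1]

Reduce t₂ = m(s(s(m(s(s(c)), c, m(s(s(c)), c, c)))), m(cons(f(cons(e, c), c), s(e)), c, cons(f(c, s(f(c, s(e)))), s(e))), f(e, c)):
1. m(s(s(m(s(s(c)), c, m(s(s(c)), c, c)))), m(cons(f(cons(e, c), c), s(e)), c, cons(f(c, s(f(c, s(e)))), s(e))), f(e, c))  →  m(s(s(m(s(s(c)), c, c))), m(cons(f(cons(e, c), c), s(e)), c, cons(f(c, s(f(c, s(e)))), s(e))), f(e, c))   [R5 at 1.1.1.3]
2. m(s(s(m(s(s(c)), c, c))), m(cons(f(cons(e, c), c), s(e)), c, cons(f(c, s(f(c, s(e)))), s(e))), f(e, c))  →  m(s(s(c)), m(cons(f(cons(e, c), c), s(e)), c, cons(f(c, s(f(c, s(e)))), s(e))), f(e, c))   [R5 at 1.1.1]
3. m(s(s(c)), m(cons(f(cons(e, c), c), s(e)), c, cons(f(c, s(f(c, s(e)))), s(e))), f(e, c))  →  m(s(s(c)), m(cons(c, s(e)), c, cons(f(c, s(f(c, s(e)))), s(e))), f(e, c))   [R3 at 2.1.1]
4. m(s(s(c)), m(cons(c, s(e)), c, cons(f(c, s(f(c, s(e)))), s(e))), f(e, c))  →  m(s(s(c)), c, f(e, c))   [R6 at 2]
5. m(s(s(c)), c, f(e, c))  →  m(s(s(c)), c, c)   [R3 at 3]
6. m(s(s(c)), c, c)  →  c   [R5 at ε]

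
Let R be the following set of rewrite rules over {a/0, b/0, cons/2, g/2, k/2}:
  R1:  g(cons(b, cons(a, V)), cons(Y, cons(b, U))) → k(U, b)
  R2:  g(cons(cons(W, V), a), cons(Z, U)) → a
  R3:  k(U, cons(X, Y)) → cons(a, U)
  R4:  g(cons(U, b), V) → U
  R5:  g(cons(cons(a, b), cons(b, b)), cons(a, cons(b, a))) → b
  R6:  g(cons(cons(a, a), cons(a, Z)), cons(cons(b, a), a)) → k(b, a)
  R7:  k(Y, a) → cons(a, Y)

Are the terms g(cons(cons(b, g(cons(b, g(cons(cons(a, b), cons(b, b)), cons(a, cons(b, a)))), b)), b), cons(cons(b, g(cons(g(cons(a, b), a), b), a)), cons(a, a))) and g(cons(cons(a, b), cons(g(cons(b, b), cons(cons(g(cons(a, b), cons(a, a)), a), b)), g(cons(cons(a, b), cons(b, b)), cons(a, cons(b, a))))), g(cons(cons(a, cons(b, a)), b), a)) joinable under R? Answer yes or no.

no — NF(t₁) = cons(b, b), NF(t₂) = b

Reduce t₁ = g(cons(cons(b, g(cons(b, g(cons(cons(a, b), cons(b, b)), cons(a, cons(b, a)))), b)), b), cons(cons(b, g(cons(g(cons(a, b), a), b), a)), cons(a, a))):
1. g(cons(cons(b, g(cons(b, g(cons(cons(a, b), cons(b, b)), cons(a, cons(b, a)))), b)), b), cons(cons(b, g(cons(g(cons(a, b), a), b), a)), cons(a, a)))  →  cons(b, g(cons(b, g(cons(cons(a, b), cons(b, b)), cons(a, cons(b, a)))), b))   [R4 at ε]
2. cons(b, g(cons(b, g(cons(cons(a, b), cons(b, b)), cons(a, cons(b, a)))), b))  →  cons(b, g(cons(b, b), b))   [R5 at 2.1.2]
3. cons(b, g(cons(b, b), b))  →  cons(b, b)   [R4 at 2]

Reduce t₂ = g(cons(cons(a, b), cons(g(cons(b, b), cons(cons(g(cons(a, b), cons(a, a)), a), b)), g(cons(cons(a, b), cons(b, b)), cons(a, cons(b, a))))), g(cons(cons(a, cons(b, a)), b), a)):
1. g(cons(cons(a, b), cons(g(cons(b, b), cons(cons(g(cons(a, b), cons(a, a)), a), b)), g(cons(cons(a, b), cons(b, b)), cons(a, cons(b, a))))), g(cons(cons(a, cons(b, a)), b), a))  →  g(cons(cons(a, b), cons(b, g(cons(cons(a, b), cons(b, b)), cons(a, cons(b, a))))), g(cons(cons(a, cons(b, a)), b), a))   [R4 at 1.2.1]
2. g(cons(cons(a, b), cons(b, g(cons(cons(a, b), cons(b, b)), cons(a, cons(b, a))))), g(cons(cons(a, cons(b, a)), b), a))  →  g(cons(cons(a, b), cons(b, b)), g(cons(cons(a, cons(b, a)), b), a))   [R5 at 1.2.2]
3. g(cons(cons(a, b), cons(b, b)), g(cons(cons(a, cons(b, a)), b), a))  →  g(cons(cons(a, b), cons(b, b)), cons(a, cons(b, a)))   [R4 at 2]
4. g(cons(cons(a, b), cons(b, b)), cons(a, cons(b, a)))  →  b   [R5 at ε]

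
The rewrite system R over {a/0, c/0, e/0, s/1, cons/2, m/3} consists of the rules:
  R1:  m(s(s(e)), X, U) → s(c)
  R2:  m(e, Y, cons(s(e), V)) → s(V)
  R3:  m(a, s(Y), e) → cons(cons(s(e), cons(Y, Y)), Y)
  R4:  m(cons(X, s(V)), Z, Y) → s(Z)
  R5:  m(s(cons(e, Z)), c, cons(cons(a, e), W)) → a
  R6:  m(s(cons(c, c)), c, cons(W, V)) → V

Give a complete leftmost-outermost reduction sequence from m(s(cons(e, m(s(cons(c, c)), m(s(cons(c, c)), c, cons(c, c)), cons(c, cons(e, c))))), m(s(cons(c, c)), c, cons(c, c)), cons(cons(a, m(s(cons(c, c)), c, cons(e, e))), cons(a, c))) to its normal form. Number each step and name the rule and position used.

a

1. m(s(cons(e, m(s(cons(c, c)), m(s(cons(c, c)), c, cons(c, c)), cons(c, cons(e, c))))), m(s(cons(c, c)), c, cons(c, c)), cons(cons(a, m(s(cons(c, c)), c, cons(e, e))), cons(a, c)))  →  m(s(cons(e, m(s(cons(c, c)), c, cons(c, cons(e, c))))), m(s(cons(c, c)), c, cons(c, c)), cons(cons(a, m(s(cons(c, c)), c, cons(e, e))), cons(a, c)))   [R6 at 1.1.2.2]
2. m(s(cons(e, m(s(cons(c, c)), c, cons(c, cons(e, c))))), m(s(cons(c, c)), c, cons(c, c)), cons(cons(a, m(s(cons(c, c)), c, cons(e, e))), cons(a, c)))  →  m(s(cons(e, cons(e, c))), m(s(cons(c, c)), c, cons(c, c)), cons(cons(a, m(s(cons(c, c)), c, cons(e, e))), cons(a, c)))   [R6 at 1.1.2]
3. m(s(cons(e, cons(e, c))), m(s(cons(c, c)), c, cons(c, c)), cons(cons(a, m(s(cons(c, c)), c, cons(e, e))), cons(a, c)))  →  m(s(cons(e, cons(e, c))), c, cons(cons(a, m(s(cons(c, c)), c, cons(e, e))), cons(a, c)))   [R6 at 2]
4. m(s(cons(e, cons(e, c))), c, cons(cons(a, m(s(cons(c, c)), c, cons(e, e))), cons(a, c)))  →  m(s(cons(e, cons(e, c))), c, cons(cons(a, e), cons(a, c)))   [R6 at 3.1.2]
5. m(s(cons(e, cons(e, c))), c, cons(cons(a, e), cons(a, c)))  →  a   [R5 at ε]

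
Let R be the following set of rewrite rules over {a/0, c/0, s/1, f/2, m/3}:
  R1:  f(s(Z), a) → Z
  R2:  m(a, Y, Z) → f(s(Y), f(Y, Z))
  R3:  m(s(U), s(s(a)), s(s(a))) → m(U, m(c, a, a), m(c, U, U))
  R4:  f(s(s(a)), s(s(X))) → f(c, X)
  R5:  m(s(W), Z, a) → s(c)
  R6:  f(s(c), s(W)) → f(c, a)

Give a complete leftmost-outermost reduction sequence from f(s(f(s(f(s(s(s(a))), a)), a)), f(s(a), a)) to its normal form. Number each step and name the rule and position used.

s(s(a))

1. f(s(f(s(f(s(s(s(a))), a)), a)), f(s(a), a))  →  f(s(f(s(s(s(a))), a)), f(s(a), a))   [R1 at 1.1]
2. f(s(f(s(s(s(a))), a)), f(s(a), a))  →  f(s(s(s(a))), f(s(a), a))   [R1 at 1.1]
3. f(s(s(s(a))), f(s(a), a))  →  f(s(s(s(a))), a)   [R1 at 2]
4. f(s(s(s(a))), a)  →  s(s(a))   [R1 at ε]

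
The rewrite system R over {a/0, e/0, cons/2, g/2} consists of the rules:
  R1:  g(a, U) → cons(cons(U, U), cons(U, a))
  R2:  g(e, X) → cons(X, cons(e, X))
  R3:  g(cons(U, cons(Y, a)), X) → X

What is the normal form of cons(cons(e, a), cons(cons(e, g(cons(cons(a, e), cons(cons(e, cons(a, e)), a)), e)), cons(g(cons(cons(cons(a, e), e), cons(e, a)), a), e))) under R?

cons(cons(e, a), cons(cons(e, e), cons(a, e)))

1. cons(cons(e, a), cons(cons(e, g(cons(cons(a, e), cons(cons(e, cons(a, e)), a)), e)), cons(g(cons(cons(cons(a, e), e), cons(e, a)), a), e)))  →  cons(cons(e, a), cons(cons(e, e), cons(g(cons(cons(cons(a, e), e), cons(e, a)), a), e)))   [R3 at 2.1.2]
2. cons(cons(e, a), cons(cons(e, e), cons(g(cons(cons(cons(a, e), e), cons(e, a)), a), e)))  →  cons(cons(e, a), cons(cons(e, e), cons(a, e)))   [R3 at 2.2.1]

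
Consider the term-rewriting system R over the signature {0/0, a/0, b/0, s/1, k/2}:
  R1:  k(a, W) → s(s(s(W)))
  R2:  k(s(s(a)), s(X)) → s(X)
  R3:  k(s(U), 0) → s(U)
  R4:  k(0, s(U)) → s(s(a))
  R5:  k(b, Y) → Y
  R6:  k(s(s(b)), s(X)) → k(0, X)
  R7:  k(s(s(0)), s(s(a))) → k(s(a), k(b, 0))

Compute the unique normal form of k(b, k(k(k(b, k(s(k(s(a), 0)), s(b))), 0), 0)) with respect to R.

s(b)

1. k(b, k(k(k(b, k(s(k(s(a), 0)), s(b))), 0), 0))  →  k(k(k(b, k(s(k(s(a), 0)), s(b))), 0), 0)   [R5 at ε]
2. k(k(k(b, k(s(k(s(a), 0)), s(b))), 0), 0)  →  k(k(k(s(k(s(a), 0)), s(b)), 0), 0)   [R5 at 1.1]
3. k(k(k(s(k(s(a), 0)), s(b)), 0), 0)  →  k(k(k(s(s(a)), s(b)), 0), 0)   [R3 at 1.1.1.1]
4. k(k(k(s(s(a)), s(b)), 0), 0)  →  k(k(s(b), 0), 0)   [R2 at 1.1]
5. k(k(s(b), 0), 0)  →  k(s(b), 0)   [R3 at 1]
6. k(s(b), 0)  →  s(b)   [R3 at ε]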